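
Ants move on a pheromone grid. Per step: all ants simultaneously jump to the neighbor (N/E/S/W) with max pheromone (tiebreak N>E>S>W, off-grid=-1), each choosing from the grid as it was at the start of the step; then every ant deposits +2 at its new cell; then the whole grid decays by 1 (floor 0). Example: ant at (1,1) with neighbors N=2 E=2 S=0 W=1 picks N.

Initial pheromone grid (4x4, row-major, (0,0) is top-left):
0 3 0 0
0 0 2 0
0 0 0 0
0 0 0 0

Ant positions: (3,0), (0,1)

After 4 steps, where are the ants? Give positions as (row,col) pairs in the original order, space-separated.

Step 1: ant0:(3,0)->N->(2,0) | ant1:(0,1)->E->(0,2)
  grid max=2 at (0,1)
Step 2: ant0:(2,0)->N->(1,0) | ant1:(0,2)->W->(0,1)
  grid max=3 at (0,1)
Step 3: ant0:(1,0)->N->(0,0) | ant1:(0,1)->E->(0,2)
  grid max=2 at (0,1)
Step 4: ant0:(0,0)->E->(0,1) | ant1:(0,2)->W->(0,1)
  grid max=5 at (0,1)

(0,1) (0,1)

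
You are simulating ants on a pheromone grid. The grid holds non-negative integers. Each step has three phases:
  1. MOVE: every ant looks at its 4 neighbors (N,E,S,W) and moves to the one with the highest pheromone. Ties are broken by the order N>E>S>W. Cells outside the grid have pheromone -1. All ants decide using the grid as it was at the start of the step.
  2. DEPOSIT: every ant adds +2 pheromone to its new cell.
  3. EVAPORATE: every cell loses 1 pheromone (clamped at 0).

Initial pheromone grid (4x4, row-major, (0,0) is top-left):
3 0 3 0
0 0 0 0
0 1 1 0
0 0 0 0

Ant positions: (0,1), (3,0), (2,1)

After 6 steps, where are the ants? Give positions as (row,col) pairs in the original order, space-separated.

Step 1: ant0:(0,1)->E->(0,2) | ant1:(3,0)->N->(2,0) | ant2:(2,1)->E->(2,2)
  grid max=4 at (0,2)
Step 2: ant0:(0,2)->E->(0,3) | ant1:(2,0)->N->(1,0) | ant2:(2,2)->N->(1,2)
  grid max=3 at (0,2)
Step 3: ant0:(0,3)->W->(0,2) | ant1:(1,0)->N->(0,0) | ant2:(1,2)->N->(0,2)
  grid max=6 at (0,2)
Step 4: ant0:(0,2)->E->(0,3) | ant1:(0,0)->E->(0,1) | ant2:(0,2)->E->(0,3)
  grid max=5 at (0,2)
Step 5: ant0:(0,3)->W->(0,2) | ant1:(0,1)->E->(0,2) | ant2:(0,3)->W->(0,2)
  grid max=10 at (0,2)
Step 6: ant0:(0,2)->E->(0,3) | ant1:(0,2)->E->(0,3) | ant2:(0,2)->E->(0,3)
  grid max=9 at (0,2)

(0,3) (0,3) (0,3)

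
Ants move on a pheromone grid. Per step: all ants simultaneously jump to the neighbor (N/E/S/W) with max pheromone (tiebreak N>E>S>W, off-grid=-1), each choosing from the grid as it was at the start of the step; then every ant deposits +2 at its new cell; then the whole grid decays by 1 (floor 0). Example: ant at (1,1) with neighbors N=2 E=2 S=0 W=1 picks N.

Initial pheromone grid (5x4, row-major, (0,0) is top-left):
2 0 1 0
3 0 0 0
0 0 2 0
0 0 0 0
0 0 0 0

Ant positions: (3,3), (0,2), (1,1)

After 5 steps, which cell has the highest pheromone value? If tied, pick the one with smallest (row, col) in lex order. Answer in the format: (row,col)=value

Step 1: ant0:(3,3)->N->(2,3) | ant1:(0,2)->E->(0,3) | ant2:(1,1)->W->(1,0)
  grid max=4 at (1,0)
Step 2: ant0:(2,3)->W->(2,2) | ant1:(0,3)->S->(1,3) | ant2:(1,0)->N->(0,0)
  grid max=3 at (1,0)
Step 3: ant0:(2,2)->N->(1,2) | ant1:(1,3)->N->(0,3) | ant2:(0,0)->S->(1,0)
  grid max=4 at (1,0)
Step 4: ant0:(1,2)->S->(2,2) | ant1:(0,3)->S->(1,3) | ant2:(1,0)->N->(0,0)
  grid max=3 at (1,0)
Step 5: ant0:(2,2)->N->(1,2) | ant1:(1,3)->N->(0,3) | ant2:(0,0)->S->(1,0)
  grid max=4 at (1,0)
Final grid:
  1 0 0 1
  4 0 1 0
  0 0 1 0
  0 0 0 0
  0 0 0 0
Max pheromone 4 at (1,0)

Answer: (1,0)=4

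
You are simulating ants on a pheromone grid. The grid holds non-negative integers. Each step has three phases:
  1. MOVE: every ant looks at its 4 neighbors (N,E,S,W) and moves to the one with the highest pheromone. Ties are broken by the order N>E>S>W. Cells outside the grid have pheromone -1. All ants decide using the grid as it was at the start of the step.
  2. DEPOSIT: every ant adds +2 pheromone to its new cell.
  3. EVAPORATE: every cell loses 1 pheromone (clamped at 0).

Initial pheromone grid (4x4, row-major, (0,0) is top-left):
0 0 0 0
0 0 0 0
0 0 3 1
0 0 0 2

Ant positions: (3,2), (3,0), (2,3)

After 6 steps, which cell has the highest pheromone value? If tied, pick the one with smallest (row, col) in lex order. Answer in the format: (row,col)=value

Step 1: ant0:(3,2)->N->(2,2) | ant1:(3,0)->N->(2,0) | ant2:(2,3)->W->(2,2)
  grid max=6 at (2,2)
Step 2: ant0:(2,2)->N->(1,2) | ant1:(2,0)->N->(1,0) | ant2:(2,2)->N->(1,2)
  grid max=5 at (2,2)
Step 3: ant0:(1,2)->S->(2,2) | ant1:(1,0)->N->(0,0) | ant2:(1,2)->S->(2,2)
  grid max=8 at (2,2)
Step 4: ant0:(2,2)->N->(1,2) | ant1:(0,0)->E->(0,1) | ant2:(2,2)->N->(1,2)
  grid max=7 at (2,2)
Step 5: ant0:(1,2)->S->(2,2) | ant1:(0,1)->E->(0,2) | ant2:(1,2)->S->(2,2)
  grid max=10 at (2,2)
Step 6: ant0:(2,2)->N->(1,2) | ant1:(0,2)->S->(1,2) | ant2:(2,2)->N->(1,2)
  grid max=9 at (1,2)
Final grid:
  0 0 0 0
  0 0 9 0
  0 0 9 0
  0 0 0 0
Max pheromone 9 at (1,2)

Answer: (1,2)=9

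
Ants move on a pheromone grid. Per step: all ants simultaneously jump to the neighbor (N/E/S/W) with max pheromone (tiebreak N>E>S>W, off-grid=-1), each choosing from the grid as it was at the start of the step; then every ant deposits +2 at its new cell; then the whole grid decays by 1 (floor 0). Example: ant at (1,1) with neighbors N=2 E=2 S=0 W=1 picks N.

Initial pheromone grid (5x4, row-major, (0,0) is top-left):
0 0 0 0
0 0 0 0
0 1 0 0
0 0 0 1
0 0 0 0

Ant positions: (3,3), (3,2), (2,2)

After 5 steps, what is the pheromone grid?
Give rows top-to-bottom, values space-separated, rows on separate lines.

After step 1: ants at (2,3),(3,3),(2,1)
  0 0 0 0
  0 0 0 0
  0 2 0 1
  0 0 0 2
  0 0 0 0
After step 2: ants at (3,3),(2,3),(1,1)
  0 0 0 0
  0 1 0 0
  0 1 0 2
  0 0 0 3
  0 0 0 0
After step 3: ants at (2,3),(3,3),(2,1)
  0 0 0 0
  0 0 0 0
  0 2 0 3
  0 0 0 4
  0 0 0 0
After step 4: ants at (3,3),(2,3),(1,1)
  0 0 0 0
  0 1 0 0
  0 1 0 4
  0 0 0 5
  0 0 0 0
After step 5: ants at (2,3),(3,3),(2,1)
  0 0 0 0
  0 0 0 0
  0 2 0 5
  0 0 0 6
  0 0 0 0

0 0 0 0
0 0 0 0
0 2 0 5
0 0 0 6
0 0 0 0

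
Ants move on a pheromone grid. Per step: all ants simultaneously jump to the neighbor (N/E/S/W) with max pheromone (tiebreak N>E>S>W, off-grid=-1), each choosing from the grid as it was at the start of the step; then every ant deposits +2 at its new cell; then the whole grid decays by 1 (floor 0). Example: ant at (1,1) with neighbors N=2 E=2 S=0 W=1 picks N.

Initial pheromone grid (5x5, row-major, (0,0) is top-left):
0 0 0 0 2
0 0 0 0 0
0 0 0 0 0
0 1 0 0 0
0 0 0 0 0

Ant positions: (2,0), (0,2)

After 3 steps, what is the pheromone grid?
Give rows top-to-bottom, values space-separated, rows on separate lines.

After step 1: ants at (1,0),(0,3)
  0 0 0 1 1
  1 0 0 0 0
  0 0 0 0 0
  0 0 0 0 0
  0 0 0 0 0
After step 2: ants at (0,0),(0,4)
  1 0 0 0 2
  0 0 0 0 0
  0 0 0 0 0
  0 0 0 0 0
  0 0 0 0 0
After step 3: ants at (0,1),(1,4)
  0 1 0 0 1
  0 0 0 0 1
  0 0 0 0 0
  0 0 0 0 0
  0 0 0 0 0

0 1 0 0 1
0 0 0 0 1
0 0 0 0 0
0 0 0 0 0
0 0 0 0 0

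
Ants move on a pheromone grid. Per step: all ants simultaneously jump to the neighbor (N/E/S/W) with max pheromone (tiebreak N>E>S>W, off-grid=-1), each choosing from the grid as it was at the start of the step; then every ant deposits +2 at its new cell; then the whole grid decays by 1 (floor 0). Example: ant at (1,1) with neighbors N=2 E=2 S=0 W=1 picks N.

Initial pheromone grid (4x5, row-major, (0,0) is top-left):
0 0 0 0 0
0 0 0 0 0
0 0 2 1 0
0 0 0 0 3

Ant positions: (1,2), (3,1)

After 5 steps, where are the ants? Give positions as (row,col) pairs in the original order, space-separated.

Step 1: ant0:(1,2)->S->(2,2) | ant1:(3,1)->N->(2,1)
  grid max=3 at (2,2)
Step 2: ant0:(2,2)->W->(2,1) | ant1:(2,1)->E->(2,2)
  grid max=4 at (2,2)
Step 3: ant0:(2,1)->E->(2,2) | ant1:(2,2)->W->(2,1)
  grid max=5 at (2,2)
Step 4: ant0:(2,2)->W->(2,1) | ant1:(2,1)->E->(2,2)
  grid max=6 at (2,2)
Step 5: ant0:(2,1)->E->(2,2) | ant1:(2,2)->W->(2,1)
  grid max=7 at (2,2)

(2,2) (2,1)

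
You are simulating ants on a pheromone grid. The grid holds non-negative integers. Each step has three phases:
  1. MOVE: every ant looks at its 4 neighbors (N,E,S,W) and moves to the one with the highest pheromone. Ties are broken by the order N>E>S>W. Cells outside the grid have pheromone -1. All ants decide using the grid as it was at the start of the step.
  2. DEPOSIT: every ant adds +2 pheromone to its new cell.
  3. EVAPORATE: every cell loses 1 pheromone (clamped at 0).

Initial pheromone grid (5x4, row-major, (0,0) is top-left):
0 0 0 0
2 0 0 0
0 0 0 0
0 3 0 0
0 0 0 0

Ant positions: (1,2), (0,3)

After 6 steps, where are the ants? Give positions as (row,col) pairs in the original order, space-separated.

Step 1: ant0:(1,2)->N->(0,2) | ant1:(0,3)->S->(1,3)
  grid max=2 at (3,1)
Step 2: ant0:(0,2)->E->(0,3) | ant1:(1,3)->N->(0,3)
  grid max=3 at (0,3)
Step 3: ant0:(0,3)->S->(1,3) | ant1:(0,3)->S->(1,3)
  grid max=3 at (1,3)
Step 4: ant0:(1,3)->N->(0,3) | ant1:(1,3)->N->(0,3)
  grid max=5 at (0,3)
Step 5: ant0:(0,3)->S->(1,3) | ant1:(0,3)->S->(1,3)
  grid max=5 at (1,3)
Step 6: ant0:(1,3)->N->(0,3) | ant1:(1,3)->N->(0,3)
  grid max=7 at (0,3)

(0,3) (0,3)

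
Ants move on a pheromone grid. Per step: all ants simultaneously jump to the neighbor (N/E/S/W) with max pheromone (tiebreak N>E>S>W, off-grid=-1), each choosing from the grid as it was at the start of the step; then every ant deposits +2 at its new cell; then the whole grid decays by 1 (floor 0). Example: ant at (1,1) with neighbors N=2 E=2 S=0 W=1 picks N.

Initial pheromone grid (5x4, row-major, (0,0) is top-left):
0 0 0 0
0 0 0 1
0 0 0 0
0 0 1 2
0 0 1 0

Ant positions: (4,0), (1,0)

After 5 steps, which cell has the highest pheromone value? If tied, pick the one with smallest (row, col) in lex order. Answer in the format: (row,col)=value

Step 1: ant0:(4,0)->N->(3,0) | ant1:(1,0)->N->(0,0)
  grid max=1 at (0,0)
Step 2: ant0:(3,0)->N->(2,0) | ant1:(0,0)->E->(0,1)
  grid max=1 at (0,1)
Step 3: ant0:(2,0)->N->(1,0) | ant1:(0,1)->E->(0,2)
  grid max=1 at (0,2)
Step 4: ant0:(1,0)->N->(0,0) | ant1:(0,2)->E->(0,3)
  grid max=1 at (0,0)
Step 5: ant0:(0,0)->E->(0,1) | ant1:(0,3)->S->(1,3)
  grid max=1 at (0,1)
Final grid:
  0 1 0 0
  0 0 0 1
  0 0 0 0
  0 0 0 0
  0 0 0 0
Max pheromone 1 at (0,1)

Answer: (0,1)=1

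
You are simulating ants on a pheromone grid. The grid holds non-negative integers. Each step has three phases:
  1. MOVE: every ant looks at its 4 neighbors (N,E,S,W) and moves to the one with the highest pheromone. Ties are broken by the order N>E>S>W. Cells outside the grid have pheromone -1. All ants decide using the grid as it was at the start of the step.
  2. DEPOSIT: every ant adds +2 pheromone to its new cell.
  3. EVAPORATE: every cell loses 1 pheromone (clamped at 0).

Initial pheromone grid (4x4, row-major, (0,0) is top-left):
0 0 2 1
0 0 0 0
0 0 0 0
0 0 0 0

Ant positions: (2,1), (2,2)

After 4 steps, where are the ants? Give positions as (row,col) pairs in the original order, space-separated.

Step 1: ant0:(2,1)->N->(1,1) | ant1:(2,2)->N->(1,2)
  grid max=1 at (0,2)
Step 2: ant0:(1,1)->E->(1,2) | ant1:(1,2)->N->(0,2)
  grid max=2 at (0,2)
Step 3: ant0:(1,2)->N->(0,2) | ant1:(0,2)->S->(1,2)
  grid max=3 at (0,2)
Step 4: ant0:(0,2)->S->(1,2) | ant1:(1,2)->N->(0,2)
  grid max=4 at (0,2)

(1,2) (0,2)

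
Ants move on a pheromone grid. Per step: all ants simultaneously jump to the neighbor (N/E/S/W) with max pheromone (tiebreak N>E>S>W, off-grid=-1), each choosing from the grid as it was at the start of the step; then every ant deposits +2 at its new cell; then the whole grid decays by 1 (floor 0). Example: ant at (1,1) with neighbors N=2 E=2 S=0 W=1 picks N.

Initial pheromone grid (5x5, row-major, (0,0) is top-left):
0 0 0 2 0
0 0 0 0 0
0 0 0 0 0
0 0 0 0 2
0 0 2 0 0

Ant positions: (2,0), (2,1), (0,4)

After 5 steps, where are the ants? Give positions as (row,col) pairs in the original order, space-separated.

Step 1: ant0:(2,0)->N->(1,0) | ant1:(2,1)->N->(1,1) | ant2:(0,4)->W->(0,3)
  grid max=3 at (0,3)
Step 2: ant0:(1,0)->E->(1,1) | ant1:(1,1)->W->(1,0) | ant2:(0,3)->E->(0,4)
  grid max=2 at (0,3)
Step 3: ant0:(1,1)->W->(1,0) | ant1:(1,0)->E->(1,1) | ant2:(0,4)->W->(0,3)
  grid max=3 at (0,3)
Step 4: ant0:(1,0)->E->(1,1) | ant1:(1,1)->W->(1,0) | ant2:(0,3)->E->(0,4)
  grid max=4 at (1,0)
Step 5: ant0:(1,1)->W->(1,0) | ant1:(1,0)->E->(1,1) | ant2:(0,4)->W->(0,3)
  grid max=5 at (1,0)

(1,0) (1,1) (0,3)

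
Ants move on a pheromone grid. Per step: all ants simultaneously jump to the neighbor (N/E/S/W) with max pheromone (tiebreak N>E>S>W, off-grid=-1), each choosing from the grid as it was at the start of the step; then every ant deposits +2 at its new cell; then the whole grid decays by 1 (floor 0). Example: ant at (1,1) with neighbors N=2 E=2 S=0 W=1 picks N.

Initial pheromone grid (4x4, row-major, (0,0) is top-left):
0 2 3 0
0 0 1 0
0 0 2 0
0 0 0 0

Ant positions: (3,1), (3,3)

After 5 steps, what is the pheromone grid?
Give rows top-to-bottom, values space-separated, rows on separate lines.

After step 1: ants at (2,1),(2,3)
  0 1 2 0
  0 0 0 0
  0 1 1 1
  0 0 0 0
After step 2: ants at (2,2),(2,2)
  0 0 1 0
  0 0 0 0
  0 0 4 0
  0 0 0 0
After step 3: ants at (1,2),(1,2)
  0 0 0 0
  0 0 3 0
  0 0 3 0
  0 0 0 0
After step 4: ants at (2,2),(2,2)
  0 0 0 0
  0 0 2 0
  0 0 6 0
  0 0 0 0
After step 5: ants at (1,2),(1,2)
  0 0 0 0
  0 0 5 0
  0 0 5 0
  0 0 0 0

0 0 0 0
0 0 5 0
0 0 5 0
0 0 0 0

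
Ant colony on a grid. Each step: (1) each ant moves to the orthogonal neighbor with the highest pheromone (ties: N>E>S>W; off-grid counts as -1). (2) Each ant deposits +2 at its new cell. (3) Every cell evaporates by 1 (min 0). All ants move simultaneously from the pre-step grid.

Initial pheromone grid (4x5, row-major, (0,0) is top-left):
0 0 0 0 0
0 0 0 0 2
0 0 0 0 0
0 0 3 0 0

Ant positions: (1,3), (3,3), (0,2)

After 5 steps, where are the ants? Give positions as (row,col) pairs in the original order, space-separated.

Step 1: ant0:(1,3)->E->(1,4) | ant1:(3,3)->W->(3,2) | ant2:(0,2)->E->(0,3)
  grid max=4 at (3,2)
Step 2: ant0:(1,4)->N->(0,4) | ant1:(3,2)->N->(2,2) | ant2:(0,3)->E->(0,4)
  grid max=3 at (0,4)
Step 3: ant0:(0,4)->S->(1,4) | ant1:(2,2)->S->(3,2) | ant2:(0,4)->S->(1,4)
  grid max=5 at (1,4)
Step 4: ant0:(1,4)->N->(0,4) | ant1:(3,2)->N->(2,2) | ant2:(1,4)->N->(0,4)
  grid max=5 at (0,4)
Step 5: ant0:(0,4)->S->(1,4) | ant1:(2,2)->S->(3,2) | ant2:(0,4)->S->(1,4)
  grid max=7 at (1,4)

(1,4) (3,2) (1,4)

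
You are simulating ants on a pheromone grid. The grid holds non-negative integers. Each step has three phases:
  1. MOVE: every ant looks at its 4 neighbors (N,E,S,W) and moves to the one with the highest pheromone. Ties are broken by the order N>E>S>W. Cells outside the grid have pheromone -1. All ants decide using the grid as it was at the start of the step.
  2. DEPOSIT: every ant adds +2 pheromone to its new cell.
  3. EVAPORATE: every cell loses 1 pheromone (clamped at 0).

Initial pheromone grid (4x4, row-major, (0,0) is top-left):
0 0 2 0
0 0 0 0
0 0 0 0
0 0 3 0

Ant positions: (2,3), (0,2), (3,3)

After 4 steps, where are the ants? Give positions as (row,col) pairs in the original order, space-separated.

Step 1: ant0:(2,3)->N->(1,3) | ant1:(0,2)->E->(0,3) | ant2:(3,3)->W->(3,2)
  grid max=4 at (3,2)
Step 2: ant0:(1,3)->N->(0,3) | ant1:(0,3)->S->(1,3) | ant2:(3,2)->N->(2,2)
  grid max=3 at (3,2)
Step 3: ant0:(0,3)->S->(1,3) | ant1:(1,3)->N->(0,3) | ant2:(2,2)->S->(3,2)
  grid max=4 at (3,2)
Step 4: ant0:(1,3)->N->(0,3) | ant1:(0,3)->S->(1,3) | ant2:(3,2)->N->(2,2)
  grid max=4 at (0,3)

(0,3) (1,3) (2,2)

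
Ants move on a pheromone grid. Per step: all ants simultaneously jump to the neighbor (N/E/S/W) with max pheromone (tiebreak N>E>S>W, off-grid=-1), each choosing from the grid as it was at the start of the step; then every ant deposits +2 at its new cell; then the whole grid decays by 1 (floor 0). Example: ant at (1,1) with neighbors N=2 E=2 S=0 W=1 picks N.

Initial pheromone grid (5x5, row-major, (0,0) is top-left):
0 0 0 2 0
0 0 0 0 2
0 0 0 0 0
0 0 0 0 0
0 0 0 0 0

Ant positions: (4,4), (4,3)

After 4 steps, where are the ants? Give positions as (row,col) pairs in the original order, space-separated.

Step 1: ant0:(4,4)->N->(3,4) | ant1:(4,3)->N->(3,3)
  grid max=1 at (0,3)
Step 2: ant0:(3,4)->W->(3,3) | ant1:(3,3)->E->(3,4)
  grid max=2 at (3,3)
Step 3: ant0:(3,3)->E->(3,4) | ant1:(3,4)->W->(3,3)
  grid max=3 at (3,3)
Step 4: ant0:(3,4)->W->(3,3) | ant1:(3,3)->E->(3,4)
  grid max=4 at (3,3)

(3,3) (3,4)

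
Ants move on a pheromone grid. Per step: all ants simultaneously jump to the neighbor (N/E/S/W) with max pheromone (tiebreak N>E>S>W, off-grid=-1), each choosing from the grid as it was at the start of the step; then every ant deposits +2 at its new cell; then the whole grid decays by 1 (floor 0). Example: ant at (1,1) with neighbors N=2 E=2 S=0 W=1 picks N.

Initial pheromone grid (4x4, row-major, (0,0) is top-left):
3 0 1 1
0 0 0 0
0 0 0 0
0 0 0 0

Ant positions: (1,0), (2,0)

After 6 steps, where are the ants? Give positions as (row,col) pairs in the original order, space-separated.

Step 1: ant0:(1,0)->N->(0,0) | ant1:(2,0)->N->(1,0)
  grid max=4 at (0,0)
Step 2: ant0:(0,0)->S->(1,0) | ant1:(1,0)->N->(0,0)
  grid max=5 at (0,0)
Step 3: ant0:(1,0)->N->(0,0) | ant1:(0,0)->S->(1,0)
  grid max=6 at (0,0)
Step 4: ant0:(0,0)->S->(1,0) | ant1:(1,0)->N->(0,0)
  grid max=7 at (0,0)
Step 5: ant0:(1,0)->N->(0,0) | ant1:(0,0)->S->(1,0)
  grid max=8 at (0,0)
Step 6: ant0:(0,0)->S->(1,0) | ant1:(1,0)->N->(0,0)
  grid max=9 at (0,0)

(1,0) (0,0)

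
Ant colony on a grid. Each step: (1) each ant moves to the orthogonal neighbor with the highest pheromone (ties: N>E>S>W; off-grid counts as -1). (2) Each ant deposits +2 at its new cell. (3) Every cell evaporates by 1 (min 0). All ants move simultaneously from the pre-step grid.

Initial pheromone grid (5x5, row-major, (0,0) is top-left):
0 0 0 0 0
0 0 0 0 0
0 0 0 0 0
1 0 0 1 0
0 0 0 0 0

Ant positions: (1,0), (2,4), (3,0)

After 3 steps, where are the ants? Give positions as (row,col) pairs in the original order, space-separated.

Step 1: ant0:(1,0)->N->(0,0) | ant1:(2,4)->N->(1,4) | ant2:(3,0)->N->(2,0)
  grid max=1 at (0,0)
Step 2: ant0:(0,0)->E->(0,1) | ant1:(1,4)->N->(0,4) | ant2:(2,0)->N->(1,0)
  grid max=1 at (0,1)
Step 3: ant0:(0,1)->E->(0,2) | ant1:(0,4)->S->(1,4) | ant2:(1,0)->N->(0,0)
  grid max=1 at (0,0)

(0,2) (1,4) (0,0)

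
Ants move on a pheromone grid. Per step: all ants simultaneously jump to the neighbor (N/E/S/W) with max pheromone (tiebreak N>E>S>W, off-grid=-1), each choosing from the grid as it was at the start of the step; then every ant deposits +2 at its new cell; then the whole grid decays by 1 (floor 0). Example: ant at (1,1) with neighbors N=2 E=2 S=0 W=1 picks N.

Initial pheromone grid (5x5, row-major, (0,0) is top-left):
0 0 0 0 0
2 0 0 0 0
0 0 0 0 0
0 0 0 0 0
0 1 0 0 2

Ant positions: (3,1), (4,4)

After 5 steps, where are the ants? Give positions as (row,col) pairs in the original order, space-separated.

Step 1: ant0:(3,1)->S->(4,1) | ant1:(4,4)->N->(3,4)
  grid max=2 at (4,1)
Step 2: ant0:(4,1)->N->(3,1) | ant1:(3,4)->S->(4,4)
  grid max=2 at (4,4)
Step 3: ant0:(3,1)->S->(4,1) | ant1:(4,4)->N->(3,4)
  grid max=2 at (4,1)
Step 4: ant0:(4,1)->N->(3,1) | ant1:(3,4)->S->(4,4)
  grid max=2 at (4,4)
Step 5: ant0:(3,1)->S->(4,1) | ant1:(4,4)->N->(3,4)
  grid max=2 at (4,1)

(4,1) (3,4)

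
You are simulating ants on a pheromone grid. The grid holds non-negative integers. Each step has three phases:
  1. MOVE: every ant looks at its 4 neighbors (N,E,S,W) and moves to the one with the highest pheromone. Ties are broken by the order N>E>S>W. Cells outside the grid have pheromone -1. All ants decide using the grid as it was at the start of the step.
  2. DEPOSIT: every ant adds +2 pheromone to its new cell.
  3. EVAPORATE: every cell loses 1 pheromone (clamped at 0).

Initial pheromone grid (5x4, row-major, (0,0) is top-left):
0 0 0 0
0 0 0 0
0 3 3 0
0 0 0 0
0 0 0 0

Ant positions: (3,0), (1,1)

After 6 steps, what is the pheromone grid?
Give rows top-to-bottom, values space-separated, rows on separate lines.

After step 1: ants at (2,0),(2,1)
  0 0 0 0
  0 0 0 0
  1 4 2 0
  0 0 0 0
  0 0 0 0
After step 2: ants at (2,1),(2,2)
  0 0 0 0
  0 0 0 0
  0 5 3 0
  0 0 0 0
  0 0 0 0
After step 3: ants at (2,2),(2,1)
  0 0 0 0
  0 0 0 0
  0 6 4 0
  0 0 0 0
  0 0 0 0
After step 4: ants at (2,1),(2,2)
  0 0 0 0
  0 0 0 0
  0 7 5 0
  0 0 0 0
  0 0 0 0
After step 5: ants at (2,2),(2,1)
  0 0 0 0
  0 0 0 0
  0 8 6 0
  0 0 0 0
  0 0 0 0
After step 6: ants at (2,1),(2,2)
  0 0 0 0
  0 0 0 0
  0 9 7 0
  0 0 0 0
  0 0 0 0

0 0 0 0
0 0 0 0
0 9 7 0
0 0 0 0
0 0 0 0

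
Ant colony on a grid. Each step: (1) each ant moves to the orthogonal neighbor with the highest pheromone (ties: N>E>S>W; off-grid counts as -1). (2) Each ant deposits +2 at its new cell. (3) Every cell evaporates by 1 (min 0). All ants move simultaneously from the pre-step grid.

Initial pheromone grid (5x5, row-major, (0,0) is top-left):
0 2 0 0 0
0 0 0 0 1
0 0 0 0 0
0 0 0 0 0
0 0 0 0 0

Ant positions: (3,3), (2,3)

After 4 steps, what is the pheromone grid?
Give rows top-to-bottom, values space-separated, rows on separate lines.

After step 1: ants at (2,3),(1,3)
  0 1 0 0 0
  0 0 0 1 0
  0 0 0 1 0
  0 0 0 0 0
  0 0 0 0 0
After step 2: ants at (1,3),(2,3)
  0 0 0 0 0
  0 0 0 2 0
  0 0 0 2 0
  0 0 0 0 0
  0 0 0 0 0
After step 3: ants at (2,3),(1,3)
  0 0 0 0 0
  0 0 0 3 0
  0 0 0 3 0
  0 0 0 0 0
  0 0 0 0 0
After step 4: ants at (1,3),(2,3)
  0 0 0 0 0
  0 0 0 4 0
  0 0 0 4 0
  0 0 0 0 0
  0 0 0 0 0

0 0 0 0 0
0 0 0 4 0
0 0 0 4 0
0 0 0 0 0
0 0 0 0 0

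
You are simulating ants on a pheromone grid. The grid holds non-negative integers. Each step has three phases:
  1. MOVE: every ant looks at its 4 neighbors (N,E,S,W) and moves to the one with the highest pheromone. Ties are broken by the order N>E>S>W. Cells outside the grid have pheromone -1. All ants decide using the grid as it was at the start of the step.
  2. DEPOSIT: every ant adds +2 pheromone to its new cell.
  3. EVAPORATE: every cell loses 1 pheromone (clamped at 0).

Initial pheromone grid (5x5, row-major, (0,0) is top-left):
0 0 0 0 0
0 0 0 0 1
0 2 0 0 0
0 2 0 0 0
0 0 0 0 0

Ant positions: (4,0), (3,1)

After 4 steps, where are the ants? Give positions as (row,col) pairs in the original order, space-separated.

Step 1: ant0:(4,0)->N->(3,0) | ant1:(3,1)->N->(2,1)
  grid max=3 at (2,1)
Step 2: ant0:(3,0)->E->(3,1) | ant1:(2,1)->S->(3,1)
  grid max=4 at (3,1)
Step 3: ant0:(3,1)->N->(2,1) | ant1:(3,1)->N->(2,1)
  grid max=5 at (2,1)
Step 4: ant0:(2,1)->S->(3,1) | ant1:(2,1)->S->(3,1)
  grid max=6 at (3,1)

(3,1) (3,1)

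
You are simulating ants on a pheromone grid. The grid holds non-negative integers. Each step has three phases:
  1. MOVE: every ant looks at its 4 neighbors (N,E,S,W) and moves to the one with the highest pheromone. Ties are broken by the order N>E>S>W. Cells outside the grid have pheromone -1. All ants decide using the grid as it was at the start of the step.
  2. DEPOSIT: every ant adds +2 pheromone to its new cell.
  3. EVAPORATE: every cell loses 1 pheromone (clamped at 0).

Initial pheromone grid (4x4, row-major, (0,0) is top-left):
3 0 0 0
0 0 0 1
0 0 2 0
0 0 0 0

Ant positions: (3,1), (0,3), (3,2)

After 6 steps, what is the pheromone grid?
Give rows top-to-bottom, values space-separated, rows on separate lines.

After step 1: ants at (2,1),(1,3),(2,2)
  2 0 0 0
  0 0 0 2
  0 1 3 0
  0 0 0 0
After step 2: ants at (2,2),(0,3),(2,1)
  1 0 0 1
  0 0 0 1
  0 2 4 0
  0 0 0 0
After step 3: ants at (2,1),(1,3),(2,2)
  0 0 0 0
  0 0 0 2
  0 3 5 0
  0 0 0 0
After step 4: ants at (2,2),(0,3),(2,1)
  0 0 0 1
  0 0 0 1
  0 4 6 0
  0 0 0 0
After step 5: ants at (2,1),(1,3),(2,2)
  0 0 0 0
  0 0 0 2
  0 5 7 0
  0 0 0 0
After step 6: ants at (2,2),(0,3),(2,1)
  0 0 0 1
  0 0 0 1
  0 6 8 0
  0 0 0 0

0 0 0 1
0 0 0 1
0 6 8 0
0 0 0 0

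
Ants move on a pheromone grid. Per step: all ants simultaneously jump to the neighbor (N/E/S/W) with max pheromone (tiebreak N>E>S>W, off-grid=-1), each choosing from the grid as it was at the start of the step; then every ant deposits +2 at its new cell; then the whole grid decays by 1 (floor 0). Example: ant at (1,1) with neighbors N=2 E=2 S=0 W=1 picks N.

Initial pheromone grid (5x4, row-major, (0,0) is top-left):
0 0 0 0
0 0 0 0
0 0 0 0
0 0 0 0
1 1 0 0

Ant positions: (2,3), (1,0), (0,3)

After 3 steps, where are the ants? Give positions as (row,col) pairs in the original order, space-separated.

Step 1: ant0:(2,3)->N->(1,3) | ant1:(1,0)->N->(0,0) | ant2:(0,3)->S->(1,3)
  grid max=3 at (1,3)
Step 2: ant0:(1,3)->N->(0,3) | ant1:(0,0)->E->(0,1) | ant2:(1,3)->N->(0,3)
  grid max=3 at (0,3)
Step 3: ant0:(0,3)->S->(1,3) | ant1:(0,1)->E->(0,2) | ant2:(0,3)->S->(1,3)
  grid max=5 at (1,3)

(1,3) (0,2) (1,3)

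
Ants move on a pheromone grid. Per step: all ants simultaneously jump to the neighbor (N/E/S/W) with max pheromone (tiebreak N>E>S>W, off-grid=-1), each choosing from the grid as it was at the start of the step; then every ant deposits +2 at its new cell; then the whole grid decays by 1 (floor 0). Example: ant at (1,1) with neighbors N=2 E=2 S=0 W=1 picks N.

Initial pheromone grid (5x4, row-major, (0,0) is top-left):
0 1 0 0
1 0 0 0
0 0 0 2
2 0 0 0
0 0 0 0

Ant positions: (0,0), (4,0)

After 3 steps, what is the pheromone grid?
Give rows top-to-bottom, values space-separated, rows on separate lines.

After step 1: ants at (0,1),(3,0)
  0 2 0 0
  0 0 0 0
  0 0 0 1
  3 0 0 0
  0 0 0 0
After step 2: ants at (0,2),(2,0)
  0 1 1 0
  0 0 0 0
  1 0 0 0
  2 0 0 0
  0 0 0 0
After step 3: ants at (0,1),(3,0)
  0 2 0 0
  0 0 0 0
  0 0 0 0
  3 0 0 0
  0 0 0 0

0 2 0 0
0 0 0 0
0 0 0 0
3 0 0 0
0 0 0 0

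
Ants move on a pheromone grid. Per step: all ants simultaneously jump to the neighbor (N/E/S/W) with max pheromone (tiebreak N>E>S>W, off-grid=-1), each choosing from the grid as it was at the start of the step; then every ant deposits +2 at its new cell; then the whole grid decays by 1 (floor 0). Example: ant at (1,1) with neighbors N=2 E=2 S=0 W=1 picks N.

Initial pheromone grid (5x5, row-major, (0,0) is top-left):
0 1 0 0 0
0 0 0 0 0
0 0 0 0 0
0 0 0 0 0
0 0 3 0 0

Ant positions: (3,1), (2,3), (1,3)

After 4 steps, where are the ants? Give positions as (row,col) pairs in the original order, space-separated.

Step 1: ant0:(3,1)->N->(2,1) | ant1:(2,3)->N->(1,3) | ant2:(1,3)->N->(0,3)
  grid max=2 at (4,2)
Step 2: ant0:(2,1)->N->(1,1) | ant1:(1,3)->N->(0,3) | ant2:(0,3)->S->(1,3)
  grid max=2 at (0,3)
Step 3: ant0:(1,1)->N->(0,1) | ant1:(0,3)->S->(1,3) | ant2:(1,3)->N->(0,3)
  grid max=3 at (0,3)
Step 4: ant0:(0,1)->E->(0,2) | ant1:(1,3)->N->(0,3) | ant2:(0,3)->S->(1,3)
  grid max=4 at (0,3)

(0,2) (0,3) (1,3)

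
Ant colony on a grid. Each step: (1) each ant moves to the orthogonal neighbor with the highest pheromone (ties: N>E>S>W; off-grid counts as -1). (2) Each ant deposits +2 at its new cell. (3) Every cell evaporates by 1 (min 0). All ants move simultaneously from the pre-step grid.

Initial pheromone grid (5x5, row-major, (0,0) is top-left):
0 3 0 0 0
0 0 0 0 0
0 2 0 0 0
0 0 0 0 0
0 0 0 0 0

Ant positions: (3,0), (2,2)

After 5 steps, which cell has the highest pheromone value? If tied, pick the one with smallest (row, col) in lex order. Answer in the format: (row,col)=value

Answer: (2,1)=7

Derivation:
Step 1: ant0:(3,0)->N->(2,0) | ant1:(2,2)->W->(2,1)
  grid max=3 at (2,1)
Step 2: ant0:(2,0)->E->(2,1) | ant1:(2,1)->W->(2,0)
  grid max=4 at (2,1)
Step 3: ant0:(2,1)->W->(2,0) | ant1:(2,0)->E->(2,1)
  grid max=5 at (2,1)
Step 4: ant0:(2,0)->E->(2,1) | ant1:(2,1)->W->(2,0)
  grid max=6 at (2,1)
Step 5: ant0:(2,1)->W->(2,0) | ant1:(2,0)->E->(2,1)
  grid max=7 at (2,1)
Final grid:
  0 0 0 0 0
  0 0 0 0 0
  5 7 0 0 0
  0 0 0 0 0
  0 0 0 0 0
Max pheromone 7 at (2,1)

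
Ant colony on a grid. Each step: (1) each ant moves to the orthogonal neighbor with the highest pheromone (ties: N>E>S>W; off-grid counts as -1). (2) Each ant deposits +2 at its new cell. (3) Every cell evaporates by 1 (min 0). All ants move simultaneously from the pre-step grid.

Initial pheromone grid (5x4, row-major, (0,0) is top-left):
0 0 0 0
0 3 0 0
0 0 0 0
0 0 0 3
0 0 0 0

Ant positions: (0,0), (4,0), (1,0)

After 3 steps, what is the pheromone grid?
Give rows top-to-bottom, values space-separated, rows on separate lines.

After step 1: ants at (0,1),(3,0),(1,1)
  0 1 0 0
  0 4 0 0
  0 0 0 0
  1 0 0 2
  0 0 0 0
After step 2: ants at (1,1),(2,0),(0,1)
  0 2 0 0
  0 5 0 0
  1 0 0 0
  0 0 0 1
  0 0 0 0
After step 3: ants at (0,1),(1,0),(1,1)
  0 3 0 0
  1 6 0 0
  0 0 0 0
  0 0 0 0
  0 0 0 0

0 3 0 0
1 6 0 0
0 0 0 0
0 0 0 0
0 0 0 0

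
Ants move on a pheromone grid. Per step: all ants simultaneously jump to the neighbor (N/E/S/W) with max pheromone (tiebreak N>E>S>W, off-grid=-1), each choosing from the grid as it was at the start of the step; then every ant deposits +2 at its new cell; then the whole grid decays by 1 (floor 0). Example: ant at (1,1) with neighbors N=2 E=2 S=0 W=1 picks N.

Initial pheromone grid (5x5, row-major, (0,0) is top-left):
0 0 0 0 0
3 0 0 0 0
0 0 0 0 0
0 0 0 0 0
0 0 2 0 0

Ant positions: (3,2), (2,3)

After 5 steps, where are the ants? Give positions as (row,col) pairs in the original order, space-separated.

Step 1: ant0:(3,2)->S->(4,2) | ant1:(2,3)->N->(1,3)
  grid max=3 at (4,2)
Step 2: ant0:(4,2)->N->(3,2) | ant1:(1,3)->N->(0,3)
  grid max=2 at (4,2)
Step 3: ant0:(3,2)->S->(4,2) | ant1:(0,3)->E->(0,4)
  grid max=3 at (4,2)
Step 4: ant0:(4,2)->N->(3,2) | ant1:(0,4)->S->(1,4)
  grid max=2 at (4,2)
Step 5: ant0:(3,2)->S->(4,2) | ant1:(1,4)->N->(0,4)
  grid max=3 at (4,2)

(4,2) (0,4)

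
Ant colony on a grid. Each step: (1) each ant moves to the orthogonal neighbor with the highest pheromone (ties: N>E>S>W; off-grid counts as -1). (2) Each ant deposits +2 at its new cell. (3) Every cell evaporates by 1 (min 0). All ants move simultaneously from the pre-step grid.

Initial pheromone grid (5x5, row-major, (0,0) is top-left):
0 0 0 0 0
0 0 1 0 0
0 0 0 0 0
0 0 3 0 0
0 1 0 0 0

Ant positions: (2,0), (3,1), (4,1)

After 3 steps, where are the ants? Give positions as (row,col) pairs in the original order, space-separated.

Step 1: ant0:(2,0)->N->(1,0) | ant1:(3,1)->E->(3,2) | ant2:(4,1)->N->(3,1)
  grid max=4 at (3,2)
Step 2: ant0:(1,0)->N->(0,0) | ant1:(3,2)->W->(3,1) | ant2:(3,1)->E->(3,2)
  grid max=5 at (3,2)
Step 3: ant0:(0,0)->E->(0,1) | ant1:(3,1)->E->(3,2) | ant2:(3,2)->W->(3,1)
  grid max=6 at (3,2)

(0,1) (3,2) (3,1)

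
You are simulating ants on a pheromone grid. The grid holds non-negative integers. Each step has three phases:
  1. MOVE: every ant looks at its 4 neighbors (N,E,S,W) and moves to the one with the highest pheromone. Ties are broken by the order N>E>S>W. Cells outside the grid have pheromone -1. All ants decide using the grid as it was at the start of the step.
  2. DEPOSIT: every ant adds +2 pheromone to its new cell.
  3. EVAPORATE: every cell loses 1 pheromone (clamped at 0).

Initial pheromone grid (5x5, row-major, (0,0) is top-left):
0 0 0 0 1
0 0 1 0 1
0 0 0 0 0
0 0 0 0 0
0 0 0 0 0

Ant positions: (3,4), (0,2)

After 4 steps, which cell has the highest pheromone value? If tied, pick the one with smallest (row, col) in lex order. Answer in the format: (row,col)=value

Step 1: ant0:(3,4)->N->(2,4) | ant1:(0,2)->S->(1,2)
  grid max=2 at (1,2)
Step 2: ant0:(2,4)->N->(1,4) | ant1:(1,2)->N->(0,2)
  grid max=1 at (0,2)
Step 3: ant0:(1,4)->N->(0,4) | ant1:(0,2)->S->(1,2)
  grid max=2 at (1,2)
Step 4: ant0:(0,4)->S->(1,4) | ant1:(1,2)->N->(0,2)
  grid max=1 at (0,2)
Final grid:
  0 0 1 0 0
  0 0 1 0 1
  0 0 0 0 0
  0 0 0 0 0
  0 0 0 0 0
Max pheromone 1 at (0,2)

Answer: (0,2)=1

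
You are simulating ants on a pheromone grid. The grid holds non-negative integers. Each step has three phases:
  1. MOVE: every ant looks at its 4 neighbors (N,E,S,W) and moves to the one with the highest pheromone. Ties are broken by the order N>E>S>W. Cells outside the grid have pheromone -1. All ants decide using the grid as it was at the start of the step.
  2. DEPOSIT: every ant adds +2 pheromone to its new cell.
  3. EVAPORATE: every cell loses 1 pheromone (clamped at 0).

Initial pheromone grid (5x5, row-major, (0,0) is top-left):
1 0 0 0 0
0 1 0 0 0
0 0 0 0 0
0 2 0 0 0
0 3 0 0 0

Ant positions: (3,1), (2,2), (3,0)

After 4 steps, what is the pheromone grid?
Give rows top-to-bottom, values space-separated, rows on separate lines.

After step 1: ants at (4,1),(1,2),(3,1)
  0 0 0 0 0
  0 0 1 0 0
  0 0 0 0 0
  0 3 0 0 0
  0 4 0 0 0
After step 2: ants at (3,1),(0,2),(4,1)
  0 0 1 0 0
  0 0 0 0 0
  0 0 0 0 0
  0 4 0 0 0
  0 5 0 0 0
After step 3: ants at (4,1),(0,3),(3,1)
  0 0 0 1 0
  0 0 0 0 0
  0 0 0 0 0
  0 5 0 0 0
  0 6 0 0 0
After step 4: ants at (3,1),(0,4),(4,1)
  0 0 0 0 1
  0 0 0 0 0
  0 0 0 0 0
  0 6 0 0 0
  0 7 0 0 0

0 0 0 0 1
0 0 0 0 0
0 0 0 0 0
0 6 0 0 0
0 7 0 0 0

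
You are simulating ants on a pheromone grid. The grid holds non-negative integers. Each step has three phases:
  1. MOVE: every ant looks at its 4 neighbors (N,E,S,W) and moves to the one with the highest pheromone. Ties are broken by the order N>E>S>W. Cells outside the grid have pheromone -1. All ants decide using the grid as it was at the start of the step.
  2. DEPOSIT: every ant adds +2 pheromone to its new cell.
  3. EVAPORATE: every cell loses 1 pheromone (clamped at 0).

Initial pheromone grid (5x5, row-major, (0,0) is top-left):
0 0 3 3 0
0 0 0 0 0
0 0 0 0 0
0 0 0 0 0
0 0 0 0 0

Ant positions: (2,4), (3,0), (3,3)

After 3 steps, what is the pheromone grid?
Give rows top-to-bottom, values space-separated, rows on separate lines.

After step 1: ants at (1,4),(2,0),(2,3)
  0 0 2 2 0
  0 0 0 0 1
  1 0 0 1 0
  0 0 0 0 0
  0 0 0 0 0
After step 2: ants at (0,4),(1,0),(1,3)
  0 0 1 1 1
  1 0 0 1 0
  0 0 0 0 0
  0 0 0 0 0
  0 0 0 0 0
After step 3: ants at (0,3),(0,0),(0,3)
  1 0 0 4 0
  0 0 0 0 0
  0 0 0 0 0
  0 0 0 0 0
  0 0 0 0 0

1 0 0 4 0
0 0 0 0 0
0 0 0 0 0
0 0 0 0 0
0 0 0 0 0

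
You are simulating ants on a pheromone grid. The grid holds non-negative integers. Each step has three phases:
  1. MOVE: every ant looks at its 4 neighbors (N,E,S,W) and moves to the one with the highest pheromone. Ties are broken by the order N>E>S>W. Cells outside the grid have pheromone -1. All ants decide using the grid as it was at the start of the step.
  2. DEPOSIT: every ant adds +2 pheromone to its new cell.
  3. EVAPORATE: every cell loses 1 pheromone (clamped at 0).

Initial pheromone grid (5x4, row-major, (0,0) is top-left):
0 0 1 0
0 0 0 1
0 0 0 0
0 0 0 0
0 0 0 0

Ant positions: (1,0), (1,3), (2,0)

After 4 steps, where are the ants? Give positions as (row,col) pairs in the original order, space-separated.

Step 1: ant0:(1,0)->N->(0,0) | ant1:(1,3)->N->(0,3) | ant2:(2,0)->N->(1,0)
  grid max=1 at (0,0)
Step 2: ant0:(0,0)->S->(1,0) | ant1:(0,3)->S->(1,3) | ant2:(1,0)->N->(0,0)
  grid max=2 at (0,0)
Step 3: ant0:(1,0)->N->(0,0) | ant1:(1,3)->N->(0,3) | ant2:(0,0)->S->(1,0)
  grid max=3 at (0,0)
Step 4: ant0:(0,0)->S->(1,0) | ant1:(0,3)->S->(1,3) | ant2:(1,0)->N->(0,0)
  grid max=4 at (0,0)

(1,0) (1,3) (0,0)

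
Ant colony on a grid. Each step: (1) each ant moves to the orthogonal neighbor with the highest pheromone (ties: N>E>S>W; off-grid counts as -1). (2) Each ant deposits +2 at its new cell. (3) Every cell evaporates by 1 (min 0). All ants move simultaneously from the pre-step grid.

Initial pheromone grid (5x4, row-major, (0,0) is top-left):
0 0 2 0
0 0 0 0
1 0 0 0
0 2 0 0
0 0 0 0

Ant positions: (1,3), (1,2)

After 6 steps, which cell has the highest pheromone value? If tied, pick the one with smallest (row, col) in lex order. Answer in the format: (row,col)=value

Step 1: ant0:(1,3)->N->(0,3) | ant1:(1,2)->N->(0,2)
  grid max=3 at (0,2)
Step 2: ant0:(0,3)->W->(0,2) | ant1:(0,2)->E->(0,3)
  grid max=4 at (0,2)
Step 3: ant0:(0,2)->E->(0,3) | ant1:(0,3)->W->(0,2)
  grid max=5 at (0,2)
Step 4: ant0:(0,3)->W->(0,2) | ant1:(0,2)->E->(0,3)
  grid max=6 at (0,2)
Step 5: ant0:(0,2)->E->(0,3) | ant1:(0,3)->W->(0,2)
  grid max=7 at (0,2)
Step 6: ant0:(0,3)->W->(0,2) | ant1:(0,2)->E->(0,3)
  grid max=8 at (0,2)
Final grid:
  0 0 8 6
  0 0 0 0
  0 0 0 0
  0 0 0 0
  0 0 0 0
Max pheromone 8 at (0,2)

Answer: (0,2)=8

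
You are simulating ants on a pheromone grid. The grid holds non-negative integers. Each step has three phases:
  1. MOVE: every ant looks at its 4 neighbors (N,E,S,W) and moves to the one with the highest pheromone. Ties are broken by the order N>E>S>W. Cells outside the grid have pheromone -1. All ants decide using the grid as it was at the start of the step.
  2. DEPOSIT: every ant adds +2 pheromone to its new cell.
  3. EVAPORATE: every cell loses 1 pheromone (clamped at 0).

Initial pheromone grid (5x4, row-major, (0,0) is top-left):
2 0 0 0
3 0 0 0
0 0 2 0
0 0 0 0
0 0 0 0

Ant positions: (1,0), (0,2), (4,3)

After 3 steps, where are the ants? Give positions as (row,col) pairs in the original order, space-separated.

Step 1: ant0:(1,0)->N->(0,0) | ant1:(0,2)->E->(0,3) | ant2:(4,3)->N->(3,3)
  grid max=3 at (0,0)
Step 2: ant0:(0,0)->S->(1,0) | ant1:(0,3)->S->(1,3) | ant2:(3,3)->N->(2,3)
  grid max=3 at (1,0)
Step 3: ant0:(1,0)->N->(0,0) | ant1:(1,3)->S->(2,3) | ant2:(2,3)->N->(1,3)
  grid max=3 at (0,0)

(0,0) (2,3) (1,3)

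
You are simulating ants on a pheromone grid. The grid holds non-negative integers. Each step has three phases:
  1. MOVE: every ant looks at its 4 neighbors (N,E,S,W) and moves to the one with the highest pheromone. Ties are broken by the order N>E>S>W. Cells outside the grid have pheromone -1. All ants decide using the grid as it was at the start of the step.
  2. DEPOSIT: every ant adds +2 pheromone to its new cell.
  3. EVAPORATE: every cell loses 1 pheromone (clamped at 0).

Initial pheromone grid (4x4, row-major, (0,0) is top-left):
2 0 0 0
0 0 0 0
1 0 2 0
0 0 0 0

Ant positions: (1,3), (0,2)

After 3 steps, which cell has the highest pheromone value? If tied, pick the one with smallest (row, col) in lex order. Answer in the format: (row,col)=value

Step 1: ant0:(1,3)->N->(0,3) | ant1:(0,2)->E->(0,3)
  grid max=3 at (0,3)
Step 2: ant0:(0,3)->S->(1,3) | ant1:(0,3)->S->(1,3)
  grid max=3 at (1,3)
Step 3: ant0:(1,3)->N->(0,3) | ant1:(1,3)->N->(0,3)
  grid max=5 at (0,3)
Final grid:
  0 0 0 5
  0 0 0 2
  0 0 0 0
  0 0 0 0
Max pheromone 5 at (0,3)

Answer: (0,3)=5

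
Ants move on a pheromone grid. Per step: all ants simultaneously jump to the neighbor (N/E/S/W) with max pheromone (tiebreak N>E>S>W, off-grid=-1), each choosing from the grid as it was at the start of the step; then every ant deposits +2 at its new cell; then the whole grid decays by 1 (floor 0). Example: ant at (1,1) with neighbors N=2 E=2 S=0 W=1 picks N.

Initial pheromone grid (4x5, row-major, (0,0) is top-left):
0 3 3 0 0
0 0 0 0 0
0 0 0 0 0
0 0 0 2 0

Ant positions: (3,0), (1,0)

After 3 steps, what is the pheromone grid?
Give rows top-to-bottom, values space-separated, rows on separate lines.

After step 1: ants at (2,0),(0,0)
  1 2 2 0 0
  0 0 0 0 0
  1 0 0 0 0
  0 0 0 1 0
After step 2: ants at (1,0),(0,1)
  0 3 1 0 0
  1 0 0 0 0
  0 0 0 0 0
  0 0 0 0 0
After step 3: ants at (0,0),(0,2)
  1 2 2 0 0
  0 0 0 0 0
  0 0 0 0 0
  0 0 0 0 0

1 2 2 0 0
0 0 0 0 0
0 0 0 0 0
0 0 0 0 0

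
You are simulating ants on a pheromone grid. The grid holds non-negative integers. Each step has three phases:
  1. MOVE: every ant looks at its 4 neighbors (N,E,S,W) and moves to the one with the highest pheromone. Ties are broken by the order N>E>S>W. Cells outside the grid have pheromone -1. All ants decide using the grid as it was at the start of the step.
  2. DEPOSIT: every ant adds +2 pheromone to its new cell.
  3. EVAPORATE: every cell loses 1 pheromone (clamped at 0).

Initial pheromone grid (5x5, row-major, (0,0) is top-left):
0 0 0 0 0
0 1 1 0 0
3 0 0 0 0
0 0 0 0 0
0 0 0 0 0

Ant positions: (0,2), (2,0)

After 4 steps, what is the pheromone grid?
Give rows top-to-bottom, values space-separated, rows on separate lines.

After step 1: ants at (1,2),(1,0)
  0 0 0 0 0
  1 0 2 0 0
  2 0 0 0 0
  0 0 0 0 0
  0 0 0 0 0
After step 2: ants at (0,2),(2,0)
  0 0 1 0 0
  0 0 1 0 0
  3 0 0 0 0
  0 0 0 0 0
  0 0 0 0 0
After step 3: ants at (1,2),(1,0)
  0 0 0 0 0
  1 0 2 0 0
  2 0 0 0 0
  0 0 0 0 0
  0 0 0 0 0
After step 4: ants at (0,2),(2,0)
  0 0 1 0 0
  0 0 1 0 0
  3 0 0 0 0
  0 0 0 0 0
  0 0 0 0 0

0 0 1 0 0
0 0 1 0 0
3 0 0 0 0
0 0 0 0 0
0 0 0 0 0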